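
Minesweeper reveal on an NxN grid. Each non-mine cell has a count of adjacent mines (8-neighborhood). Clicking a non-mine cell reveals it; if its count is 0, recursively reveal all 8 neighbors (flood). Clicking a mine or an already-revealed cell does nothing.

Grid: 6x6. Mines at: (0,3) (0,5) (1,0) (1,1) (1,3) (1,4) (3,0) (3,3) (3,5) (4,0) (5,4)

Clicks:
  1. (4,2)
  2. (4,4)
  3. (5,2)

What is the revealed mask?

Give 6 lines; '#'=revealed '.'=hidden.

Answer: ......
......
......
......
.####.
.###..

Derivation:
Click 1 (4,2) count=1: revealed 1 new [(4,2)] -> total=1
Click 2 (4,4) count=3: revealed 1 new [(4,4)] -> total=2
Click 3 (5,2) count=0: revealed 5 new [(4,1) (4,3) (5,1) (5,2) (5,3)] -> total=7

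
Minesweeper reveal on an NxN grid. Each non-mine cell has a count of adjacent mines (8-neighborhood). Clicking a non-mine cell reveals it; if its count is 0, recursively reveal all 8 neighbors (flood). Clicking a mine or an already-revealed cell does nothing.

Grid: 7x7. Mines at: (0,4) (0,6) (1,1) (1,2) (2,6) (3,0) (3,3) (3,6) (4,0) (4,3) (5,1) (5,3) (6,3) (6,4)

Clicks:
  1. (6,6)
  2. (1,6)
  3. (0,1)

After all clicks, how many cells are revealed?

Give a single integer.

Answer: 8

Derivation:
Click 1 (6,6) count=0: revealed 6 new [(4,5) (4,6) (5,5) (5,6) (6,5) (6,6)] -> total=6
Click 2 (1,6) count=2: revealed 1 new [(1,6)] -> total=7
Click 3 (0,1) count=2: revealed 1 new [(0,1)] -> total=8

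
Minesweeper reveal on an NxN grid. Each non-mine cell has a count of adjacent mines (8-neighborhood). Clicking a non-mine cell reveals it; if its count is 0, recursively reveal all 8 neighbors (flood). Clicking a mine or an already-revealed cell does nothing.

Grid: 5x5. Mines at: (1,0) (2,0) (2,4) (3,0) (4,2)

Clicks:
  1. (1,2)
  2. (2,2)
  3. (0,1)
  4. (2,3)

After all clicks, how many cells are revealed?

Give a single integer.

Answer: 14

Derivation:
Click 1 (1,2) count=0: revealed 14 new [(0,1) (0,2) (0,3) (0,4) (1,1) (1,2) (1,3) (1,4) (2,1) (2,2) (2,3) (3,1) (3,2) (3,3)] -> total=14
Click 2 (2,2) count=0: revealed 0 new [(none)] -> total=14
Click 3 (0,1) count=1: revealed 0 new [(none)] -> total=14
Click 4 (2,3) count=1: revealed 0 new [(none)] -> total=14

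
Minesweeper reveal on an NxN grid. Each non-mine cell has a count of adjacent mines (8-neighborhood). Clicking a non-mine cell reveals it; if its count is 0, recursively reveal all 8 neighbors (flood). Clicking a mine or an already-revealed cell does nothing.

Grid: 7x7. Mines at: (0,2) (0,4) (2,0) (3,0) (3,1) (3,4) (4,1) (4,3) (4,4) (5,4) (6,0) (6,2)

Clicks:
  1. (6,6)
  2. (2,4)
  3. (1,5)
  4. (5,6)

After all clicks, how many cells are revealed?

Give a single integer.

Answer: 15

Derivation:
Click 1 (6,6) count=0: revealed 14 new [(0,5) (0,6) (1,5) (1,6) (2,5) (2,6) (3,5) (3,6) (4,5) (4,6) (5,5) (5,6) (6,5) (6,6)] -> total=14
Click 2 (2,4) count=1: revealed 1 new [(2,4)] -> total=15
Click 3 (1,5) count=1: revealed 0 new [(none)] -> total=15
Click 4 (5,6) count=0: revealed 0 new [(none)] -> total=15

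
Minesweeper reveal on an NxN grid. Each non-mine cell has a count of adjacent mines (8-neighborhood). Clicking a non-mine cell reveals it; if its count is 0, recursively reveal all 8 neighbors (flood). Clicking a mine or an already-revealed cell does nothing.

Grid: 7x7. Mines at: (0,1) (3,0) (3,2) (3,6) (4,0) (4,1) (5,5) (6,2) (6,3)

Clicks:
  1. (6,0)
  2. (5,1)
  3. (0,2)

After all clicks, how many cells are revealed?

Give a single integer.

Answer: 5

Derivation:
Click 1 (6,0) count=0: revealed 4 new [(5,0) (5,1) (6,0) (6,1)] -> total=4
Click 2 (5,1) count=3: revealed 0 new [(none)] -> total=4
Click 3 (0,2) count=1: revealed 1 new [(0,2)] -> total=5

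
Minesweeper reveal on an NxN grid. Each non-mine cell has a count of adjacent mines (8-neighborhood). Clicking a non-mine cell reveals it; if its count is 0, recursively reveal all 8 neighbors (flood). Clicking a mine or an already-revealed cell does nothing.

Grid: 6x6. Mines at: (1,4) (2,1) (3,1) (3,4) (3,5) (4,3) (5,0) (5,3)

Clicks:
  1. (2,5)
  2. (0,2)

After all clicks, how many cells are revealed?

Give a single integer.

Answer: 9

Derivation:
Click 1 (2,5) count=3: revealed 1 new [(2,5)] -> total=1
Click 2 (0,2) count=0: revealed 8 new [(0,0) (0,1) (0,2) (0,3) (1,0) (1,1) (1,2) (1,3)] -> total=9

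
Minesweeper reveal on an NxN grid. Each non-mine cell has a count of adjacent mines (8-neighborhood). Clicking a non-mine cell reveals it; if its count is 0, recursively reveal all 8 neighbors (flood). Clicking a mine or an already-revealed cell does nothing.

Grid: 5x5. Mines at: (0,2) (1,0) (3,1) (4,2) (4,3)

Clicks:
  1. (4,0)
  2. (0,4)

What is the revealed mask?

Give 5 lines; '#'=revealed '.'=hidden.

Click 1 (4,0) count=1: revealed 1 new [(4,0)] -> total=1
Click 2 (0,4) count=0: revealed 11 new [(0,3) (0,4) (1,2) (1,3) (1,4) (2,2) (2,3) (2,4) (3,2) (3,3) (3,4)] -> total=12

Answer: ...##
..###
..###
..###
#....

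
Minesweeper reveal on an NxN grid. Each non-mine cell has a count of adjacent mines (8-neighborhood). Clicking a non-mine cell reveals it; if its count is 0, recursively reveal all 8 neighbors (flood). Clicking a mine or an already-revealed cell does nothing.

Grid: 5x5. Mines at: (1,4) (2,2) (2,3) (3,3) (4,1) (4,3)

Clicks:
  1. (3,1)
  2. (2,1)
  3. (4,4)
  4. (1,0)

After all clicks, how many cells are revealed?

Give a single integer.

Click 1 (3,1) count=2: revealed 1 new [(3,1)] -> total=1
Click 2 (2,1) count=1: revealed 1 new [(2,1)] -> total=2
Click 3 (4,4) count=2: revealed 1 new [(4,4)] -> total=3
Click 4 (1,0) count=0: revealed 10 new [(0,0) (0,1) (0,2) (0,3) (1,0) (1,1) (1,2) (1,3) (2,0) (3,0)] -> total=13

Answer: 13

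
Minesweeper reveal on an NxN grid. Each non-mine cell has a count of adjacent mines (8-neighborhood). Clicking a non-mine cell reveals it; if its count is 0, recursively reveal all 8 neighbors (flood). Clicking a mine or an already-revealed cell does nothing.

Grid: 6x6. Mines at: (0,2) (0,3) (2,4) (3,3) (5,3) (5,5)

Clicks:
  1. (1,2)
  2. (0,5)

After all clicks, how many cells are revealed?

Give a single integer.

Click 1 (1,2) count=2: revealed 1 new [(1,2)] -> total=1
Click 2 (0,5) count=0: revealed 4 new [(0,4) (0,5) (1,4) (1,5)] -> total=5

Answer: 5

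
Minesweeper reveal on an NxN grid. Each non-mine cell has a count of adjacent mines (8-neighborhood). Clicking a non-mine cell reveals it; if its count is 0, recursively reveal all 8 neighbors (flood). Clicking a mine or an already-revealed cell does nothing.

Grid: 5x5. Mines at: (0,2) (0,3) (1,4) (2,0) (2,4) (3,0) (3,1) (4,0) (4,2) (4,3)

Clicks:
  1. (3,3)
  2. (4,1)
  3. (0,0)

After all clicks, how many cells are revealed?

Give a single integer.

Answer: 6

Derivation:
Click 1 (3,3) count=3: revealed 1 new [(3,3)] -> total=1
Click 2 (4,1) count=4: revealed 1 new [(4,1)] -> total=2
Click 3 (0,0) count=0: revealed 4 new [(0,0) (0,1) (1,0) (1,1)] -> total=6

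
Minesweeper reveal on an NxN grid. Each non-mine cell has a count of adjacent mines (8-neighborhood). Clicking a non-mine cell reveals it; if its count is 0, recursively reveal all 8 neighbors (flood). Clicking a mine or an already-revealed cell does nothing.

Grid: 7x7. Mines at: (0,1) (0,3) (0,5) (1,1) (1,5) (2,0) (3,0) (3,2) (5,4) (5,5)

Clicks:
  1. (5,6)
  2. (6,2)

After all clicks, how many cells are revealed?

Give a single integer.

Click 1 (5,6) count=1: revealed 1 new [(5,6)] -> total=1
Click 2 (6,2) count=0: revealed 12 new [(4,0) (4,1) (4,2) (4,3) (5,0) (5,1) (5,2) (5,3) (6,0) (6,1) (6,2) (6,3)] -> total=13

Answer: 13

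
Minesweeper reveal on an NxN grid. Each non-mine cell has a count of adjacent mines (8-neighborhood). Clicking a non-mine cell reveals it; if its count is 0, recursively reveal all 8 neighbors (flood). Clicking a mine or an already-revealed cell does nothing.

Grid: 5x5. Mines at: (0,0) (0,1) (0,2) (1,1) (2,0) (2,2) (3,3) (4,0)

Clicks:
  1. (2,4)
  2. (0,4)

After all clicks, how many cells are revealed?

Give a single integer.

Click 1 (2,4) count=1: revealed 1 new [(2,4)] -> total=1
Click 2 (0,4) count=0: revealed 5 new [(0,3) (0,4) (1,3) (1,4) (2,3)] -> total=6

Answer: 6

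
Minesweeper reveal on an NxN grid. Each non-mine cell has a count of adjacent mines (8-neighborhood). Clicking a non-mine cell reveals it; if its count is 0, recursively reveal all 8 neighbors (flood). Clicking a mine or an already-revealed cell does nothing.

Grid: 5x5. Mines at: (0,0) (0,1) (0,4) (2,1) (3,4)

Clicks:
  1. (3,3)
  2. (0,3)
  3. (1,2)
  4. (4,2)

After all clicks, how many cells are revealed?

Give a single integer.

Click 1 (3,3) count=1: revealed 1 new [(3,3)] -> total=1
Click 2 (0,3) count=1: revealed 1 new [(0,3)] -> total=2
Click 3 (1,2) count=2: revealed 1 new [(1,2)] -> total=3
Click 4 (4,2) count=0: revealed 7 new [(3,0) (3,1) (3,2) (4,0) (4,1) (4,2) (4,3)] -> total=10

Answer: 10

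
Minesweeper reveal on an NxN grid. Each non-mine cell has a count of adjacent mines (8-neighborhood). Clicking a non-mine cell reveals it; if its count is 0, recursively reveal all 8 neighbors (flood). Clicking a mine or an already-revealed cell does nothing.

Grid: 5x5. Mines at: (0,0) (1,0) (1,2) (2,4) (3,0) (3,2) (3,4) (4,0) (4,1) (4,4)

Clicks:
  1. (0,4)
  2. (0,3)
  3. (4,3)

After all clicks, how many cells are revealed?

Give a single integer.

Answer: 5

Derivation:
Click 1 (0,4) count=0: revealed 4 new [(0,3) (0,4) (1,3) (1,4)] -> total=4
Click 2 (0,3) count=1: revealed 0 new [(none)] -> total=4
Click 3 (4,3) count=3: revealed 1 new [(4,3)] -> total=5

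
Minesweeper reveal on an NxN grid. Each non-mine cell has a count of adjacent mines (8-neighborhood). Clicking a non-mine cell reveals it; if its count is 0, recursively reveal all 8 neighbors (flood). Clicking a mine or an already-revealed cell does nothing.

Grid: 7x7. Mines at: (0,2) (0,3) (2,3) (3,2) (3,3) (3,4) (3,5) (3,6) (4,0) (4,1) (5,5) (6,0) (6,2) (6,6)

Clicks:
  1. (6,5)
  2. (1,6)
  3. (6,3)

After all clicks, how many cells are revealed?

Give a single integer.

Click 1 (6,5) count=2: revealed 1 new [(6,5)] -> total=1
Click 2 (1,6) count=0: revealed 9 new [(0,4) (0,5) (0,6) (1,4) (1,5) (1,6) (2,4) (2,5) (2,6)] -> total=10
Click 3 (6,3) count=1: revealed 1 new [(6,3)] -> total=11

Answer: 11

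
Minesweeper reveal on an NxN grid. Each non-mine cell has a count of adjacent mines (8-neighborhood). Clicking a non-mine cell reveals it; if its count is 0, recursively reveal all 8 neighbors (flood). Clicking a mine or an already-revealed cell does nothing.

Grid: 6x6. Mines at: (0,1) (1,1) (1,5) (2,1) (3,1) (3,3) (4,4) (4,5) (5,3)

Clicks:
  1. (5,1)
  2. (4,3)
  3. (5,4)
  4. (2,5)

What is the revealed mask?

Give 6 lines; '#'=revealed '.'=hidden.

Answer: ......
......
.....#
......
####..
###.#.

Derivation:
Click 1 (5,1) count=0: revealed 6 new [(4,0) (4,1) (4,2) (5,0) (5,1) (5,2)] -> total=6
Click 2 (4,3) count=3: revealed 1 new [(4,3)] -> total=7
Click 3 (5,4) count=3: revealed 1 new [(5,4)] -> total=8
Click 4 (2,5) count=1: revealed 1 new [(2,5)] -> total=9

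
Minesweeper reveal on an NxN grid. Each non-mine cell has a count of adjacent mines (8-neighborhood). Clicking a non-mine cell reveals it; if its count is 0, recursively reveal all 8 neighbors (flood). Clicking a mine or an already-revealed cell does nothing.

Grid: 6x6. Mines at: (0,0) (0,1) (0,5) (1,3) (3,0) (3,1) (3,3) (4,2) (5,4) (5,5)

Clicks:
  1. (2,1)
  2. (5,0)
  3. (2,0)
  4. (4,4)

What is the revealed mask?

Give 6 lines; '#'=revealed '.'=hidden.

Click 1 (2,1) count=2: revealed 1 new [(2,1)] -> total=1
Click 2 (5,0) count=0: revealed 4 new [(4,0) (4,1) (5,0) (5,1)] -> total=5
Click 3 (2,0) count=2: revealed 1 new [(2,0)] -> total=6
Click 4 (4,4) count=3: revealed 1 new [(4,4)] -> total=7

Answer: ......
......
##....
......
##..#.
##....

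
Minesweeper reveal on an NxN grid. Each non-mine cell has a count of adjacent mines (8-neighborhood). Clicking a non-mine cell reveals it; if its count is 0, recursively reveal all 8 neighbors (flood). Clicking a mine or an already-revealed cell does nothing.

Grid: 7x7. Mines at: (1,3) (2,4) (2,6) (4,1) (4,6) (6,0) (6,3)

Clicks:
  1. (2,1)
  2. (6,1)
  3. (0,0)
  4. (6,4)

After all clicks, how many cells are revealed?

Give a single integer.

Click 1 (2,1) count=0: revealed 12 new [(0,0) (0,1) (0,2) (1,0) (1,1) (1,2) (2,0) (2,1) (2,2) (3,0) (3,1) (3,2)] -> total=12
Click 2 (6,1) count=1: revealed 1 new [(6,1)] -> total=13
Click 3 (0,0) count=0: revealed 0 new [(none)] -> total=13
Click 4 (6,4) count=1: revealed 1 new [(6,4)] -> total=14

Answer: 14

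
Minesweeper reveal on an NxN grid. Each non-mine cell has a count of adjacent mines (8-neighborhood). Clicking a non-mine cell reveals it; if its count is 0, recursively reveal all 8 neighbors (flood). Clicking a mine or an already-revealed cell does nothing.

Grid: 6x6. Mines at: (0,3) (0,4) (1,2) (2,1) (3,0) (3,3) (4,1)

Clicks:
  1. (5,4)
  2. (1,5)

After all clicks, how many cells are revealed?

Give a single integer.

Click 1 (5,4) count=0: revealed 14 new [(1,4) (1,5) (2,4) (2,5) (3,4) (3,5) (4,2) (4,3) (4,4) (4,5) (5,2) (5,3) (5,4) (5,5)] -> total=14
Click 2 (1,5) count=1: revealed 0 new [(none)] -> total=14

Answer: 14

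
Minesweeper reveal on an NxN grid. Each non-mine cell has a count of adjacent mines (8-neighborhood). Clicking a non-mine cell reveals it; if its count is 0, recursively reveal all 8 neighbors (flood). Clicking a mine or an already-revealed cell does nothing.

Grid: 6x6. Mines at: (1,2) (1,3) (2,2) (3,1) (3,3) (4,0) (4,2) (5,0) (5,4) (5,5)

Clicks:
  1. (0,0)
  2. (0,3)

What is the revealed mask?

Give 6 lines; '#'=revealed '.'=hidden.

Answer: ##.#..
##....
##....
......
......
......

Derivation:
Click 1 (0,0) count=0: revealed 6 new [(0,0) (0,1) (1,0) (1,1) (2,0) (2,1)] -> total=6
Click 2 (0,3) count=2: revealed 1 new [(0,3)] -> total=7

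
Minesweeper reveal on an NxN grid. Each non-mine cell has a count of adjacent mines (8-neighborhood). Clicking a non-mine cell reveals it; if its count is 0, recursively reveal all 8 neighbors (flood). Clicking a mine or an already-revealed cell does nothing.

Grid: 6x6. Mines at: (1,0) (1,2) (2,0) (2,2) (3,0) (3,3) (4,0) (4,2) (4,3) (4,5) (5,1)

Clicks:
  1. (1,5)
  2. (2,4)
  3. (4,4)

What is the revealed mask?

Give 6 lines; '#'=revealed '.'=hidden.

Answer: ...###
...###
...###
....##
....#.
......

Derivation:
Click 1 (1,5) count=0: revealed 11 new [(0,3) (0,4) (0,5) (1,3) (1,4) (1,5) (2,3) (2,4) (2,5) (3,4) (3,5)] -> total=11
Click 2 (2,4) count=1: revealed 0 new [(none)] -> total=11
Click 3 (4,4) count=3: revealed 1 new [(4,4)] -> total=12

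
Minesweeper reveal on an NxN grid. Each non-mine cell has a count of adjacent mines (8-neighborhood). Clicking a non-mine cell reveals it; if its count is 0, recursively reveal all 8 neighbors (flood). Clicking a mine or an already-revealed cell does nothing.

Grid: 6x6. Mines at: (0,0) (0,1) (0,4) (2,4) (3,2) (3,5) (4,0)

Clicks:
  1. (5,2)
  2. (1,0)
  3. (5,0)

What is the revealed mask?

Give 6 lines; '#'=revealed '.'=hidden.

Click 1 (5,2) count=0: revealed 10 new [(4,1) (4,2) (4,3) (4,4) (4,5) (5,1) (5,2) (5,3) (5,4) (5,5)] -> total=10
Click 2 (1,0) count=2: revealed 1 new [(1,0)] -> total=11
Click 3 (5,0) count=1: revealed 1 new [(5,0)] -> total=12

Answer: ......
#.....
......
......
.#####
######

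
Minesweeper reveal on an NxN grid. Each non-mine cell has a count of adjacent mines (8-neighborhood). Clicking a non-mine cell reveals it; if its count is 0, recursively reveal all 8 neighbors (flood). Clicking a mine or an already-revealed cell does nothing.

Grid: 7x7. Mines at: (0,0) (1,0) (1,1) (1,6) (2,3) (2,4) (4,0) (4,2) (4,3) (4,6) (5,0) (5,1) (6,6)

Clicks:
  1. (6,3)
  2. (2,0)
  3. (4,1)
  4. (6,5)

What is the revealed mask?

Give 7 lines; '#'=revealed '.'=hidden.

Click 1 (6,3) count=0: revealed 8 new [(5,2) (5,3) (5,4) (5,5) (6,2) (6,3) (6,4) (6,5)] -> total=8
Click 2 (2,0) count=2: revealed 1 new [(2,0)] -> total=9
Click 3 (4,1) count=4: revealed 1 new [(4,1)] -> total=10
Click 4 (6,5) count=1: revealed 0 new [(none)] -> total=10

Answer: .......
.......
#......
.......
.#.....
..####.
..####.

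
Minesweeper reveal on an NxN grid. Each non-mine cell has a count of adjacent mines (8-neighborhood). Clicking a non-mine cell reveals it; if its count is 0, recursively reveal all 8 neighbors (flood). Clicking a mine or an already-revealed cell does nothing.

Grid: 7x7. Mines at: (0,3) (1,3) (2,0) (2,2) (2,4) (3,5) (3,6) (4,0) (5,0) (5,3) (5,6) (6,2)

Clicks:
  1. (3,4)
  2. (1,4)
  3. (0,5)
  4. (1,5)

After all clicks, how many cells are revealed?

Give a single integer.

Answer: 9

Derivation:
Click 1 (3,4) count=2: revealed 1 new [(3,4)] -> total=1
Click 2 (1,4) count=3: revealed 1 new [(1,4)] -> total=2
Click 3 (0,5) count=0: revealed 7 new [(0,4) (0,5) (0,6) (1,5) (1,6) (2,5) (2,6)] -> total=9
Click 4 (1,5) count=1: revealed 0 new [(none)] -> total=9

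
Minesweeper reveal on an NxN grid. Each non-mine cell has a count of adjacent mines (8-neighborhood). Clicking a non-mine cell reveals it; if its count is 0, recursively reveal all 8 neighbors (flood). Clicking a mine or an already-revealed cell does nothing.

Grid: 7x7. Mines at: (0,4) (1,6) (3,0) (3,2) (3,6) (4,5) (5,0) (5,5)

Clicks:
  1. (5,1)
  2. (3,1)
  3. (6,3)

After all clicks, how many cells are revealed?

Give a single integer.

Click 1 (5,1) count=1: revealed 1 new [(5,1)] -> total=1
Click 2 (3,1) count=2: revealed 1 new [(3,1)] -> total=2
Click 3 (6,3) count=0: revealed 11 new [(4,1) (4,2) (4,3) (4,4) (5,2) (5,3) (5,4) (6,1) (6,2) (6,3) (6,4)] -> total=13

Answer: 13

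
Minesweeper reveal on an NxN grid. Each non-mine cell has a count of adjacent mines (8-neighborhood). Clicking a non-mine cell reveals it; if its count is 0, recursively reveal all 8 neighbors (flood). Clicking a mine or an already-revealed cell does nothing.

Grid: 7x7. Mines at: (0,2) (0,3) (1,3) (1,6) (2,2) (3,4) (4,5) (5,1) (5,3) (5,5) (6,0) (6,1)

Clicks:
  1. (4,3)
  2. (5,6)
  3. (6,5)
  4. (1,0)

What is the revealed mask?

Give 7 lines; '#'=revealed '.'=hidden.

Answer: ##.....
##.....
##.....
##.....
##.#...
......#
.....#.

Derivation:
Click 1 (4,3) count=2: revealed 1 new [(4,3)] -> total=1
Click 2 (5,6) count=2: revealed 1 new [(5,6)] -> total=2
Click 3 (6,5) count=1: revealed 1 new [(6,5)] -> total=3
Click 4 (1,0) count=0: revealed 10 new [(0,0) (0,1) (1,0) (1,1) (2,0) (2,1) (3,0) (3,1) (4,0) (4,1)] -> total=13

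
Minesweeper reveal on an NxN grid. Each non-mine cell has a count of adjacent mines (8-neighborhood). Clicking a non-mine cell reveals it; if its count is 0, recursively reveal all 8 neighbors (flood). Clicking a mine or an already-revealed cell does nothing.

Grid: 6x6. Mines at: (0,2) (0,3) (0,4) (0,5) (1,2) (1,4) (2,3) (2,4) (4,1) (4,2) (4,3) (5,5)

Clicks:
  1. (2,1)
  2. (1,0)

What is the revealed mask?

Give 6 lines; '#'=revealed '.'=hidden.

Answer: ##....
##....
##....
##....
......
......

Derivation:
Click 1 (2,1) count=1: revealed 1 new [(2,1)] -> total=1
Click 2 (1,0) count=0: revealed 7 new [(0,0) (0,1) (1,0) (1,1) (2,0) (3,0) (3,1)] -> total=8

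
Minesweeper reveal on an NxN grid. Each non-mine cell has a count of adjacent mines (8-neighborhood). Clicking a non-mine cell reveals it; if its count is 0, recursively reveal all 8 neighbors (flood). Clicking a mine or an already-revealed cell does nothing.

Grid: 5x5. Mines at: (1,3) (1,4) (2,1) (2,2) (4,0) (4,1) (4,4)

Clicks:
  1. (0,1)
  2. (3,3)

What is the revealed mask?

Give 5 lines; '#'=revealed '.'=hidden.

Click 1 (0,1) count=0: revealed 6 new [(0,0) (0,1) (0,2) (1,0) (1,1) (1,2)] -> total=6
Click 2 (3,3) count=2: revealed 1 new [(3,3)] -> total=7

Answer: ###..
###..
.....
...#.
.....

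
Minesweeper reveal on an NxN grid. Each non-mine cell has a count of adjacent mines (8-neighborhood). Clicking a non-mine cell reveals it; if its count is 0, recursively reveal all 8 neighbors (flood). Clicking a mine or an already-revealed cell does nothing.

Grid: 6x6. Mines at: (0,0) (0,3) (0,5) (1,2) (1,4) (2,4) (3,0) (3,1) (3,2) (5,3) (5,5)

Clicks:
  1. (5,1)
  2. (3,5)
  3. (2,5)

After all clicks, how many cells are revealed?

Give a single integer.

Answer: 8

Derivation:
Click 1 (5,1) count=0: revealed 6 new [(4,0) (4,1) (4,2) (5,0) (5,1) (5,2)] -> total=6
Click 2 (3,5) count=1: revealed 1 new [(3,5)] -> total=7
Click 3 (2,5) count=2: revealed 1 new [(2,5)] -> total=8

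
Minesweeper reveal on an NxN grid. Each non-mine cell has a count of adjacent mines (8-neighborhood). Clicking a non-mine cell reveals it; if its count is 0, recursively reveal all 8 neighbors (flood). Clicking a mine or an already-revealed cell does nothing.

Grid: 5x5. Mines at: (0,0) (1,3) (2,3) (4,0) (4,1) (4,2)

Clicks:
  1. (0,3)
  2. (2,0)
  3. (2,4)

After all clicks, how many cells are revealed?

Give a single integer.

Click 1 (0,3) count=1: revealed 1 new [(0,3)] -> total=1
Click 2 (2,0) count=0: revealed 9 new [(1,0) (1,1) (1,2) (2,0) (2,1) (2,2) (3,0) (3,1) (3,2)] -> total=10
Click 3 (2,4) count=2: revealed 1 new [(2,4)] -> total=11

Answer: 11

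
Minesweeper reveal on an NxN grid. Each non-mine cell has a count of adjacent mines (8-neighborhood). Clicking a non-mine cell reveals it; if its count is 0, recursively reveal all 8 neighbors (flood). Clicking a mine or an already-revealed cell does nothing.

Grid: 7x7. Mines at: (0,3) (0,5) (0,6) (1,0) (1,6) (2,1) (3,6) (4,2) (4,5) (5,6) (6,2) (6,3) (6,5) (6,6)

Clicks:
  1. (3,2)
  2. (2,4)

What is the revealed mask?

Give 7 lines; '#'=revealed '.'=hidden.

Click 1 (3,2) count=2: revealed 1 new [(3,2)] -> total=1
Click 2 (2,4) count=0: revealed 11 new [(1,2) (1,3) (1,4) (1,5) (2,2) (2,3) (2,4) (2,5) (3,3) (3,4) (3,5)] -> total=12

Answer: .......
..####.
..####.
..####.
.......
.......
.......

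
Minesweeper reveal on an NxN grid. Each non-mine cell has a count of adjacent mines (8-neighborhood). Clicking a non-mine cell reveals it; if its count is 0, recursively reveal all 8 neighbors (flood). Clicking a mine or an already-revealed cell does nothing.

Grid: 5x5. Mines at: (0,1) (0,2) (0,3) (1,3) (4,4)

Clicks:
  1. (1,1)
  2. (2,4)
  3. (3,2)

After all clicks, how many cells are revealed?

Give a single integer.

Click 1 (1,1) count=2: revealed 1 new [(1,1)] -> total=1
Click 2 (2,4) count=1: revealed 1 new [(2,4)] -> total=2
Click 3 (3,2) count=0: revealed 14 new [(1,0) (1,2) (2,0) (2,1) (2,2) (2,3) (3,0) (3,1) (3,2) (3,3) (4,0) (4,1) (4,2) (4,3)] -> total=16

Answer: 16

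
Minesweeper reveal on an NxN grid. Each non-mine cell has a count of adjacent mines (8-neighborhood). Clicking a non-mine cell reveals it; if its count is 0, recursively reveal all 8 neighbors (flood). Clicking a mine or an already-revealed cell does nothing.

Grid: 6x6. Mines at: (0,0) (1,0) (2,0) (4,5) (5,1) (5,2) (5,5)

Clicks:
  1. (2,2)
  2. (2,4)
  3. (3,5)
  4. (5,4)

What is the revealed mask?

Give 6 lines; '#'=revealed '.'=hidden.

Answer: .#####
.#####
.#####
.#####
.####.
....#.

Derivation:
Click 1 (2,2) count=0: revealed 24 new [(0,1) (0,2) (0,3) (0,4) (0,5) (1,1) (1,2) (1,3) (1,4) (1,5) (2,1) (2,2) (2,3) (2,4) (2,5) (3,1) (3,2) (3,3) (3,4) (3,5) (4,1) (4,2) (4,3) (4,4)] -> total=24
Click 2 (2,4) count=0: revealed 0 new [(none)] -> total=24
Click 3 (3,5) count=1: revealed 0 new [(none)] -> total=24
Click 4 (5,4) count=2: revealed 1 new [(5,4)] -> total=25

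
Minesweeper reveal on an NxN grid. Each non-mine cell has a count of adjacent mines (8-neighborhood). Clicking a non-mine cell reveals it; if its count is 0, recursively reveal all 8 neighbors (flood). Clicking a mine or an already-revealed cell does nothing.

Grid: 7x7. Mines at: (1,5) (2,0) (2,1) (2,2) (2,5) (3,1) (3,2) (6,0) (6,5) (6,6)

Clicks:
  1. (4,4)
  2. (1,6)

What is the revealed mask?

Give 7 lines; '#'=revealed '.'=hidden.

Answer: .......
......#
.......
...####
.######
.######
.####..

Derivation:
Click 1 (4,4) count=0: revealed 20 new [(3,3) (3,4) (3,5) (3,6) (4,1) (4,2) (4,3) (4,4) (4,5) (4,6) (5,1) (5,2) (5,3) (5,4) (5,5) (5,6) (6,1) (6,2) (6,3) (6,4)] -> total=20
Click 2 (1,6) count=2: revealed 1 new [(1,6)] -> total=21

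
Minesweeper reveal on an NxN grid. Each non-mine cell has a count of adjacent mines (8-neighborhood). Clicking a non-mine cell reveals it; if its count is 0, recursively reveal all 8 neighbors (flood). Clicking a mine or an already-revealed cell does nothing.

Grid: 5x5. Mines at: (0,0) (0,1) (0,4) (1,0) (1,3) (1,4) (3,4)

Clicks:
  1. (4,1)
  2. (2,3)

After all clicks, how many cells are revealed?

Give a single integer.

Answer: 12

Derivation:
Click 1 (4,1) count=0: revealed 12 new [(2,0) (2,1) (2,2) (2,3) (3,0) (3,1) (3,2) (3,3) (4,0) (4,1) (4,2) (4,3)] -> total=12
Click 2 (2,3) count=3: revealed 0 new [(none)] -> total=12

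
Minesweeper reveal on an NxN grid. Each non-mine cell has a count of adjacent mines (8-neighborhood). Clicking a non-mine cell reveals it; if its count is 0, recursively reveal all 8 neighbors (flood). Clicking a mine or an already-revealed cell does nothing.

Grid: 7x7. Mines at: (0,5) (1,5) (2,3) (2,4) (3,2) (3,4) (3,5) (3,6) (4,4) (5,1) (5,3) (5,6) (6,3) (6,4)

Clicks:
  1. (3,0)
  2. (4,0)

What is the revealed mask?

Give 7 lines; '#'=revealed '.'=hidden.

Answer: #####..
#####..
###....
##.....
##.....
.......
.......

Derivation:
Click 1 (3,0) count=0: revealed 17 new [(0,0) (0,1) (0,2) (0,3) (0,4) (1,0) (1,1) (1,2) (1,3) (1,4) (2,0) (2,1) (2,2) (3,0) (3,1) (4,0) (4,1)] -> total=17
Click 2 (4,0) count=1: revealed 0 new [(none)] -> total=17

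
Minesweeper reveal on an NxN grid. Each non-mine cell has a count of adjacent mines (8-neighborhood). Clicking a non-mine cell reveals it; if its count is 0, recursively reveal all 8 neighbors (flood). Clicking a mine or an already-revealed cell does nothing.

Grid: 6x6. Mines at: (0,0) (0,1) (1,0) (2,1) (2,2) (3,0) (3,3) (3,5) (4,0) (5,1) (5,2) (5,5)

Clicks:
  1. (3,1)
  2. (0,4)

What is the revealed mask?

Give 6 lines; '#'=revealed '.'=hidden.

Answer: ..####
..####
...###
.#....
......
......

Derivation:
Click 1 (3,1) count=4: revealed 1 new [(3,1)] -> total=1
Click 2 (0,4) count=0: revealed 11 new [(0,2) (0,3) (0,4) (0,5) (1,2) (1,3) (1,4) (1,5) (2,3) (2,4) (2,5)] -> total=12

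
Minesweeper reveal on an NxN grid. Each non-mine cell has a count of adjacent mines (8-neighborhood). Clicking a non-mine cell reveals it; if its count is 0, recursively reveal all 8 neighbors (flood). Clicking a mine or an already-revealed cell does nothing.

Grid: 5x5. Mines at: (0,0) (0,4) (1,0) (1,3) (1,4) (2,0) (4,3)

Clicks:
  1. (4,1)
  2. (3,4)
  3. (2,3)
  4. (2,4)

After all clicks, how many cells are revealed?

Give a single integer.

Click 1 (4,1) count=0: revealed 6 new [(3,0) (3,1) (3,2) (4,0) (4,1) (4,2)] -> total=6
Click 2 (3,4) count=1: revealed 1 new [(3,4)] -> total=7
Click 3 (2,3) count=2: revealed 1 new [(2,3)] -> total=8
Click 4 (2,4) count=2: revealed 1 new [(2,4)] -> total=9

Answer: 9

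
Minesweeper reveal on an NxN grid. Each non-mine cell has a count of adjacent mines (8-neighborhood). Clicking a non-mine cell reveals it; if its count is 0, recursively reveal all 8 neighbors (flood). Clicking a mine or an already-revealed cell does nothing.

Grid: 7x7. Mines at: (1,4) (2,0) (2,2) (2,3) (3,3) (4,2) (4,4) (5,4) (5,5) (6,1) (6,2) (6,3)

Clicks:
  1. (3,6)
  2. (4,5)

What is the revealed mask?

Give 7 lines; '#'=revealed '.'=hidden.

Click 1 (3,6) count=0: revealed 10 new [(0,5) (0,6) (1,5) (1,6) (2,5) (2,6) (3,5) (3,6) (4,5) (4,6)] -> total=10
Click 2 (4,5) count=3: revealed 0 new [(none)] -> total=10

Answer: .....##
.....##
.....##
.....##
.....##
.......
.......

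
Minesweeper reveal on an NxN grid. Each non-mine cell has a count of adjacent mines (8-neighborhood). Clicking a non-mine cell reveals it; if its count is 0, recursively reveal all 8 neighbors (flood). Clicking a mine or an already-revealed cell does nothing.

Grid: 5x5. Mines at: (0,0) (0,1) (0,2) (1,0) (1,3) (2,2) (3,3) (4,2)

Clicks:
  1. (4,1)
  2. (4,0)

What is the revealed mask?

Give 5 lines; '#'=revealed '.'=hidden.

Answer: .....
.....
##...
##...
##...

Derivation:
Click 1 (4,1) count=1: revealed 1 new [(4,1)] -> total=1
Click 2 (4,0) count=0: revealed 5 new [(2,0) (2,1) (3,0) (3,1) (4,0)] -> total=6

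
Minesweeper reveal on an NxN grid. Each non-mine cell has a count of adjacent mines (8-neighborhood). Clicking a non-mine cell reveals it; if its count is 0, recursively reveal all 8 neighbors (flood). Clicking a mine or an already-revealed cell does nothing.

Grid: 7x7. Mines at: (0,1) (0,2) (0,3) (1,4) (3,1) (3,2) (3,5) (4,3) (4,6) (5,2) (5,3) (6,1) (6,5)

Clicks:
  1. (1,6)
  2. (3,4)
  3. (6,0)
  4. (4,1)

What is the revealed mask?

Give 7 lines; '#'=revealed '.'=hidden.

Answer: .....##
.....##
.....##
....#..
.#.....
.......
#......

Derivation:
Click 1 (1,6) count=0: revealed 6 new [(0,5) (0,6) (1,5) (1,6) (2,5) (2,6)] -> total=6
Click 2 (3,4) count=2: revealed 1 new [(3,4)] -> total=7
Click 3 (6,0) count=1: revealed 1 new [(6,0)] -> total=8
Click 4 (4,1) count=3: revealed 1 new [(4,1)] -> total=9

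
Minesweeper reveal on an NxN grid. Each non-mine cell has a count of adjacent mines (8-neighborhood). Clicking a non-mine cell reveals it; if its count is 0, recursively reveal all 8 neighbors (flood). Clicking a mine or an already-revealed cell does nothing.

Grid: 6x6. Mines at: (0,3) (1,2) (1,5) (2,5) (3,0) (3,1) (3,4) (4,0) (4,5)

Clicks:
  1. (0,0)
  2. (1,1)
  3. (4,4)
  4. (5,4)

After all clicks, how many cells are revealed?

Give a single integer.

Click 1 (0,0) count=0: revealed 6 new [(0,0) (0,1) (1,0) (1,1) (2,0) (2,1)] -> total=6
Click 2 (1,1) count=1: revealed 0 new [(none)] -> total=6
Click 3 (4,4) count=2: revealed 1 new [(4,4)] -> total=7
Click 4 (5,4) count=1: revealed 1 new [(5,4)] -> total=8

Answer: 8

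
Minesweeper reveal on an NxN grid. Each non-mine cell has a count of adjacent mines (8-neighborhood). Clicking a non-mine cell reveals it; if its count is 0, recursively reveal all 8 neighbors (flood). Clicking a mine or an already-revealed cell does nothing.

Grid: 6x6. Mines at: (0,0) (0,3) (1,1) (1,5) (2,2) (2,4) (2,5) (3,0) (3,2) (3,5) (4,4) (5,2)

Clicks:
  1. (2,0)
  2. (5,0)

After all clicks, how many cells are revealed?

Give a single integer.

Answer: 5

Derivation:
Click 1 (2,0) count=2: revealed 1 new [(2,0)] -> total=1
Click 2 (5,0) count=0: revealed 4 new [(4,0) (4,1) (5,0) (5,1)] -> total=5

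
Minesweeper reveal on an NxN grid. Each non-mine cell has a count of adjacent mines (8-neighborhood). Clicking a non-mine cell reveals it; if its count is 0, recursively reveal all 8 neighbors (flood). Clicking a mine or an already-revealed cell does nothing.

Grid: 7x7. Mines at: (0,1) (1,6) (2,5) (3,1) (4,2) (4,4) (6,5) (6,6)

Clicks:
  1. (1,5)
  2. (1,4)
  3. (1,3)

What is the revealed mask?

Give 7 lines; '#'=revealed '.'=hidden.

Click 1 (1,5) count=2: revealed 1 new [(1,5)] -> total=1
Click 2 (1,4) count=1: revealed 1 new [(1,4)] -> total=2
Click 3 (1,3) count=0: revealed 12 new [(0,2) (0,3) (0,4) (0,5) (1,2) (1,3) (2,2) (2,3) (2,4) (3,2) (3,3) (3,4)] -> total=14

Answer: ..####.
..####.
..###..
..###..
.......
.......
.......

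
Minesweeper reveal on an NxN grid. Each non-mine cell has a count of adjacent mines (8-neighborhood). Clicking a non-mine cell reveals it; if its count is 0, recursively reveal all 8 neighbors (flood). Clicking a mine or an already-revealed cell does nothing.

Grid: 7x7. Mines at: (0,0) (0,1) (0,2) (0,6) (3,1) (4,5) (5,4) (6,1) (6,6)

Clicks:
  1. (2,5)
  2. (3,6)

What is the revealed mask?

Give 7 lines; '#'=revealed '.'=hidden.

Answer: ...###.
..#####
..#####
..#####
..###..
.......
.......

Derivation:
Click 1 (2,5) count=0: revealed 21 new [(0,3) (0,4) (0,5) (1,2) (1,3) (1,4) (1,5) (1,6) (2,2) (2,3) (2,4) (2,5) (2,6) (3,2) (3,3) (3,4) (3,5) (3,6) (4,2) (4,3) (4,4)] -> total=21
Click 2 (3,6) count=1: revealed 0 new [(none)] -> total=21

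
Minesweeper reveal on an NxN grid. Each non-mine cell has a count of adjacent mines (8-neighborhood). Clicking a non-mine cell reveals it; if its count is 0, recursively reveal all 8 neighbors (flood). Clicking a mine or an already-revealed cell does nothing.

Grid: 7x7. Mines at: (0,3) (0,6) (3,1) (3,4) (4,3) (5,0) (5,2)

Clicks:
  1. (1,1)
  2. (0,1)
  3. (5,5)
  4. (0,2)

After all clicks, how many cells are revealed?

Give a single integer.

Click 1 (1,1) count=0: revealed 9 new [(0,0) (0,1) (0,2) (1,0) (1,1) (1,2) (2,0) (2,1) (2,2)] -> total=9
Click 2 (0,1) count=0: revealed 0 new [(none)] -> total=9
Click 3 (5,5) count=0: revealed 17 new [(1,5) (1,6) (2,5) (2,6) (3,5) (3,6) (4,4) (4,5) (4,6) (5,3) (5,4) (5,5) (5,6) (6,3) (6,4) (6,5) (6,6)] -> total=26
Click 4 (0,2) count=1: revealed 0 new [(none)] -> total=26

Answer: 26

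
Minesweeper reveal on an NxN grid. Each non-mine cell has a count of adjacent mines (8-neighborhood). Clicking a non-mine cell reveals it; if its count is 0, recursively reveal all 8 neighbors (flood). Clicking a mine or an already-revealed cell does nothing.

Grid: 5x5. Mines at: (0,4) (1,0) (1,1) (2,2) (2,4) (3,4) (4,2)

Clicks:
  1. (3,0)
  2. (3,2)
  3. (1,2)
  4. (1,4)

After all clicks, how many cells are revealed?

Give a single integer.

Answer: 9

Derivation:
Click 1 (3,0) count=0: revealed 6 new [(2,0) (2,1) (3,0) (3,1) (4,0) (4,1)] -> total=6
Click 2 (3,2) count=2: revealed 1 new [(3,2)] -> total=7
Click 3 (1,2) count=2: revealed 1 new [(1,2)] -> total=8
Click 4 (1,4) count=2: revealed 1 new [(1,4)] -> total=9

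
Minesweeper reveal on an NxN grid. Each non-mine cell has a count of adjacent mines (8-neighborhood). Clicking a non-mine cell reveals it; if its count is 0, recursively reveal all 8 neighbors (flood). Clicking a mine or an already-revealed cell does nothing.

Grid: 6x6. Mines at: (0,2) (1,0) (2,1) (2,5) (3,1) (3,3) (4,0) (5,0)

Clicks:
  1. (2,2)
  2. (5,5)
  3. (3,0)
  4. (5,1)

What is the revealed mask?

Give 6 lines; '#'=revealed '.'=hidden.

Click 1 (2,2) count=3: revealed 1 new [(2,2)] -> total=1
Click 2 (5,5) count=0: revealed 12 new [(3,4) (3,5) (4,1) (4,2) (4,3) (4,4) (4,5) (5,1) (5,2) (5,3) (5,4) (5,5)] -> total=13
Click 3 (3,0) count=3: revealed 1 new [(3,0)] -> total=14
Click 4 (5,1) count=2: revealed 0 new [(none)] -> total=14

Answer: ......
......
..#...
#...##
.#####
.#####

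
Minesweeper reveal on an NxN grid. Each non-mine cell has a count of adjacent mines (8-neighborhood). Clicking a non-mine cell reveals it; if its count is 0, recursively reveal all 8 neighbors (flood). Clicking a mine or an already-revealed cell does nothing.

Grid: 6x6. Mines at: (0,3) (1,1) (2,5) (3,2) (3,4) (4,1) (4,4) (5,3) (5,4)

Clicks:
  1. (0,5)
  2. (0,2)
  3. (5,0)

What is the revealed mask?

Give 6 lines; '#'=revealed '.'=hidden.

Answer: ..#.##
....##
......
......
......
#.....

Derivation:
Click 1 (0,5) count=0: revealed 4 new [(0,4) (0,5) (1,4) (1,5)] -> total=4
Click 2 (0,2) count=2: revealed 1 new [(0,2)] -> total=5
Click 3 (5,0) count=1: revealed 1 new [(5,0)] -> total=6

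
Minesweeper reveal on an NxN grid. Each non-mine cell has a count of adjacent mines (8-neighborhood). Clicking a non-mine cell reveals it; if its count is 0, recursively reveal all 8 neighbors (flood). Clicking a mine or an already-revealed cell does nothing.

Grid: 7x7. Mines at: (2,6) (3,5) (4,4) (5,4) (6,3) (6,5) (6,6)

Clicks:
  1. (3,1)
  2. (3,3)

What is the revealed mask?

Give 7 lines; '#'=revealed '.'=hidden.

Click 1 (3,1) count=0: revealed 36 new [(0,0) (0,1) (0,2) (0,3) (0,4) (0,5) (0,6) (1,0) (1,1) (1,2) (1,3) (1,4) (1,5) (1,6) (2,0) (2,1) (2,2) (2,3) (2,4) (2,5) (3,0) (3,1) (3,2) (3,3) (3,4) (4,0) (4,1) (4,2) (4,3) (5,0) (5,1) (5,2) (5,3) (6,0) (6,1) (6,2)] -> total=36
Click 2 (3,3) count=1: revealed 0 new [(none)] -> total=36

Answer: #######
#######
######.
#####..
####...
####...
###....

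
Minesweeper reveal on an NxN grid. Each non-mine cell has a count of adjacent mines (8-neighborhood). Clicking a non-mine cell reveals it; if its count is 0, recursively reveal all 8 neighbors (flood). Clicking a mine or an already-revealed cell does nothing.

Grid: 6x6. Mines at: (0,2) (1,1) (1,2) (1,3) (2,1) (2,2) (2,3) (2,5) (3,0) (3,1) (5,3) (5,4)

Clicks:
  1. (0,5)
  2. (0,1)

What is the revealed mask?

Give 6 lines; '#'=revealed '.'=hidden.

Answer: .#..##
....##
......
......
......
......

Derivation:
Click 1 (0,5) count=0: revealed 4 new [(0,4) (0,5) (1,4) (1,5)] -> total=4
Click 2 (0,1) count=3: revealed 1 new [(0,1)] -> total=5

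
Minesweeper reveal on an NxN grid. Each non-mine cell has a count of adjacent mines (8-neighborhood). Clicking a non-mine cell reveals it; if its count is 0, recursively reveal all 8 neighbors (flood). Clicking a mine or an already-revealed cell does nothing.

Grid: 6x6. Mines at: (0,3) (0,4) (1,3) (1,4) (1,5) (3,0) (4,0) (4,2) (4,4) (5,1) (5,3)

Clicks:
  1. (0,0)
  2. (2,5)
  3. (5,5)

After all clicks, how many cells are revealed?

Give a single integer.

Click 1 (0,0) count=0: revealed 9 new [(0,0) (0,1) (0,2) (1,0) (1,1) (1,2) (2,0) (2,1) (2,2)] -> total=9
Click 2 (2,5) count=2: revealed 1 new [(2,5)] -> total=10
Click 3 (5,5) count=1: revealed 1 new [(5,5)] -> total=11

Answer: 11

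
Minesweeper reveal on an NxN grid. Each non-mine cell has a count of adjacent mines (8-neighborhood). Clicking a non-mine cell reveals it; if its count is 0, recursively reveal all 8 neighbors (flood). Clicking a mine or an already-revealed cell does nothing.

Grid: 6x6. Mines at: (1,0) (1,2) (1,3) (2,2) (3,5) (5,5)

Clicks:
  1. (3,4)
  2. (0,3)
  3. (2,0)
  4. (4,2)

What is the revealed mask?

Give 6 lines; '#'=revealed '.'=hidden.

Click 1 (3,4) count=1: revealed 1 new [(3,4)] -> total=1
Click 2 (0,3) count=2: revealed 1 new [(0,3)] -> total=2
Click 3 (2,0) count=1: revealed 1 new [(2,0)] -> total=3
Click 4 (4,2) count=0: revealed 15 new [(2,1) (3,0) (3,1) (3,2) (3,3) (4,0) (4,1) (4,2) (4,3) (4,4) (5,0) (5,1) (5,2) (5,3) (5,4)] -> total=18

Answer: ...#..
......
##....
#####.
#####.
#####.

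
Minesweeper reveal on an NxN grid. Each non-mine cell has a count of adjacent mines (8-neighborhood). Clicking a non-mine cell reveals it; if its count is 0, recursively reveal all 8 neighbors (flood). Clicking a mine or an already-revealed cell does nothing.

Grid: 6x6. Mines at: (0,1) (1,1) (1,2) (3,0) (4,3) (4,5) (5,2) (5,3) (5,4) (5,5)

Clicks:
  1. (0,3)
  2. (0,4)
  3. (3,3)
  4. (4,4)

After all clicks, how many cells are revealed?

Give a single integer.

Click 1 (0,3) count=1: revealed 1 new [(0,3)] -> total=1
Click 2 (0,4) count=0: revealed 11 new [(0,4) (0,5) (1,3) (1,4) (1,5) (2,3) (2,4) (2,5) (3,3) (3,4) (3,5)] -> total=12
Click 3 (3,3) count=1: revealed 0 new [(none)] -> total=12
Click 4 (4,4) count=5: revealed 1 new [(4,4)] -> total=13

Answer: 13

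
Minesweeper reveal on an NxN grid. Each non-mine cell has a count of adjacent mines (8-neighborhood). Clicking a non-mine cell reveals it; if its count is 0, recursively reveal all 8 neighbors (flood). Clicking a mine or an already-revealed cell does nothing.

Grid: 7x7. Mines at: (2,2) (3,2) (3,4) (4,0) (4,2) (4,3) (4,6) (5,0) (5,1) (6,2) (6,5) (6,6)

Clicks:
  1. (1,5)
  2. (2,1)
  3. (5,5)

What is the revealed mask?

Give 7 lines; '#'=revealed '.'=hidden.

Click 1 (1,5) count=0: revealed 24 new [(0,0) (0,1) (0,2) (0,3) (0,4) (0,5) (0,6) (1,0) (1,1) (1,2) (1,3) (1,4) (1,5) (1,6) (2,0) (2,1) (2,3) (2,4) (2,5) (2,6) (3,0) (3,1) (3,5) (3,6)] -> total=24
Click 2 (2,1) count=2: revealed 0 new [(none)] -> total=24
Click 3 (5,5) count=3: revealed 1 new [(5,5)] -> total=25

Answer: #######
#######
##.####
##...##
.......
.....#.
.......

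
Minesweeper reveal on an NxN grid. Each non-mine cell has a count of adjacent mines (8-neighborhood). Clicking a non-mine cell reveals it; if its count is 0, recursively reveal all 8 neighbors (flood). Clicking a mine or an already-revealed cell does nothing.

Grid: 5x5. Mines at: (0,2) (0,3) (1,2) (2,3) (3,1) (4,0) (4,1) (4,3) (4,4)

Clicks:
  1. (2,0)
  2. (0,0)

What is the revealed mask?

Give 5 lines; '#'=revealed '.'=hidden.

Answer: ##...
##...
##...
.....
.....

Derivation:
Click 1 (2,0) count=1: revealed 1 new [(2,0)] -> total=1
Click 2 (0,0) count=0: revealed 5 new [(0,0) (0,1) (1,0) (1,1) (2,1)] -> total=6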